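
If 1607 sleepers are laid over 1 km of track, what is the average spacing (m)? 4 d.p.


Spacing = 1000 m / number of sleepers
Spacing = 1000 / 1607
Spacing = 0.6223 m

0.6223


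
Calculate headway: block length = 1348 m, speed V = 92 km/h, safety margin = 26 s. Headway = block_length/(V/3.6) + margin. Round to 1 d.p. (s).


V = 92 / 3.6 = 25.5556 m/s
Block traversal time = 1348 / 25.5556 = 52.7478 s
Headway = 52.7478 + 26
Headway = 78.7 s

78.7


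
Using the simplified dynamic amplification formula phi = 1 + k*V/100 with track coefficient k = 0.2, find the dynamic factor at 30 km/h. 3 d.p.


phi = 1 + k * V / 100
phi = 1 + 0.2 * 30 / 100
phi = 1 + 0.06
phi = 1.060

1.060


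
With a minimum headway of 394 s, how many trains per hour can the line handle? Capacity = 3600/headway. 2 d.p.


Capacity = 3600 / headway
Capacity = 3600 / 394
Capacity = 9.14 trains/hour

9.14


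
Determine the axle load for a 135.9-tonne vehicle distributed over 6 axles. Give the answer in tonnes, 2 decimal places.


Load per axle = total weight / number of axles
Load = 135.9 / 6
Load = 22.65 tonnes

22.65


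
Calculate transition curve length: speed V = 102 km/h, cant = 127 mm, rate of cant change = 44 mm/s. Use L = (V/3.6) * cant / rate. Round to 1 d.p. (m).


Convert speed: V = 102 / 3.6 = 28.3333 m/s
L = 28.3333 * 127 / 44
L = 3598.3333 / 44
L = 81.8 m

81.8


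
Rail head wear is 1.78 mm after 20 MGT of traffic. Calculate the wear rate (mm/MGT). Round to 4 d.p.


Wear rate = total wear / cumulative tonnage
Rate = 1.78 / 20
Rate = 0.0890 mm/MGT

0.0890


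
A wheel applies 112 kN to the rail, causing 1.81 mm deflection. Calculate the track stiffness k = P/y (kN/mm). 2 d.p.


Track stiffness k = P / y
k = 112 / 1.81
k = 61.88 kN/mm

61.88


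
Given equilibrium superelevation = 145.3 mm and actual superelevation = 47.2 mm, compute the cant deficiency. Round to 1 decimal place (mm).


Cant deficiency = equilibrium cant - actual cant
CD = 145.3 - 47.2
CD = 98.1 mm

98.1


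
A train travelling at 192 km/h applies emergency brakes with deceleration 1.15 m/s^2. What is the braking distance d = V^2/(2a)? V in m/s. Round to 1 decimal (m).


Convert speed: V = 192 / 3.6 = 53.3333 m/s
V^2 = 2844.4444
d = 2844.4444 / (2 * 1.15)
d = 2844.4444 / 2.3
d = 1236.7 m

1236.7


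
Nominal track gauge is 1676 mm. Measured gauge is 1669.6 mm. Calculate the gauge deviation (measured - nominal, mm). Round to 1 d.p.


Deviation = measured - nominal
Deviation = 1669.6 - 1676
Deviation = -6.4 mm

-6.4


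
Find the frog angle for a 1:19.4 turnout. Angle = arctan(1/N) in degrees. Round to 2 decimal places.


1/N = 1/19.4 = 0.051546
angle = arctan(0.051546) = 0.051501 rad
angle = 0.051501 * 180/pi = 2.95 degrees

2.95


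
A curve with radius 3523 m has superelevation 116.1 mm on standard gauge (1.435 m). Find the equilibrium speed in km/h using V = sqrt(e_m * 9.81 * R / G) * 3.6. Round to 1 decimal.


Convert cant: e = 116.1 mm = 0.1161 m
V_ms = sqrt(0.1161 * 9.81 * 3523 / 1.435)
V_ms = sqrt(2796.159682) = 52.8787 m/s
V = 52.8787 * 3.6 = 190.4 km/h

190.4


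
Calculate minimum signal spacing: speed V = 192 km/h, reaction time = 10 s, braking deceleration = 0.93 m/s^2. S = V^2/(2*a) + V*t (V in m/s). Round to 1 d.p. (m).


V = 192 / 3.6 = 53.3333 m/s
Braking distance = 53.3333^2 / (2*0.93) = 1529.2712 m
Sighting distance = 53.3333 * 10 = 533.3333 m
S = 1529.2712 + 533.3333 = 2062.6 m

2062.6


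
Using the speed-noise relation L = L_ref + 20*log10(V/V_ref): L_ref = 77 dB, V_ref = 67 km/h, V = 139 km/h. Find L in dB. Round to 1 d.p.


V/V_ref = 139 / 67 = 2.074627
log10(2.074627) = 0.31694
20 * 0.31694 = 6.3388
L = 77 + 6.3388 = 83.3 dB

83.3


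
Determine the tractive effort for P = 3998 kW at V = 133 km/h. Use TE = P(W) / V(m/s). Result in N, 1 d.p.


Convert: P = 3998 kW = 3998000 W
V = 133 / 3.6 = 36.9444 m/s
TE = 3998000 / 36.9444
TE = 108216.5 N

108216.5


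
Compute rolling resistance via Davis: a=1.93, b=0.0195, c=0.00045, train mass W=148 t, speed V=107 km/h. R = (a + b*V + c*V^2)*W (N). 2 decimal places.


b*V = 0.0195 * 107 = 2.0865
c*V^2 = 0.00045 * 11449 = 5.15205
R_per_t = 1.93 + 2.0865 + 5.15205 = 9.16855 N/t
R_total = 9.16855 * 148 = 1356.95 N

1356.95


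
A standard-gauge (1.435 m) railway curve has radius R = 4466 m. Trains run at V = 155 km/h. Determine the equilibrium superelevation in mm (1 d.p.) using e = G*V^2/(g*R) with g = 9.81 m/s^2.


Convert speed: V = 155 / 3.6 = 43.0556 m/s
Apply formula: e = 1.435 * 43.0556^2 / (9.81 * 4466)
e = 1.435 * 1853.7809 / 43811.46
e = 0.060719 m = 60.7 mm

60.7


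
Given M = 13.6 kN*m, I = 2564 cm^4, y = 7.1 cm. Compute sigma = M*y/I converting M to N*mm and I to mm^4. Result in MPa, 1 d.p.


Convert units:
M = 13.6 kN*m = 13600000 N*mm
y = 7.1 cm = 71 mm
I = 2564 cm^4 = 25640000 mm^4
sigma = 13600000 * 71 / 25640000
sigma = 37.7 MPa

37.7


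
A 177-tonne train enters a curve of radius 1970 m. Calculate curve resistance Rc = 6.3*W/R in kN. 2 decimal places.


Rc = 6.3 * W / R
Rc = 6.3 * 177 / 1970
Rc = 1115.1 / 1970
Rc = 0.57 kN

0.57


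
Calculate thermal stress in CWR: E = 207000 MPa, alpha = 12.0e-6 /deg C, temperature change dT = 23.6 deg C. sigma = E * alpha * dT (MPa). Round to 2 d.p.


sigma = E * alpha * dT
sigma = 207000 * 12.0e-6 * 23.6
sigma = 2.484 * 23.6
sigma = 58.62 MPa

58.62


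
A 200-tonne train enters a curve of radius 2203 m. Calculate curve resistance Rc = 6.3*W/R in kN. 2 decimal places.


Rc = 6.3 * W / R
Rc = 6.3 * 200 / 2203
Rc = 1260.0 / 2203
Rc = 0.57 kN

0.57


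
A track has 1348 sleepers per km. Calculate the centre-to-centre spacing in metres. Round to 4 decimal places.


Spacing = 1000 m / number of sleepers
Spacing = 1000 / 1348
Spacing = 0.7418 m

0.7418


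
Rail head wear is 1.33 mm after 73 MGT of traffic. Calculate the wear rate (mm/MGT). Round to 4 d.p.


Wear rate = total wear / cumulative tonnage
Rate = 1.33 / 73
Rate = 0.0182 mm/MGT

0.0182


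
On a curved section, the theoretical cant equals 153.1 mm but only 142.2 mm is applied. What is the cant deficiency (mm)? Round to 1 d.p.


Cant deficiency = equilibrium cant - actual cant
CD = 153.1 - 142.2
CD = 10.9 mm

10.9


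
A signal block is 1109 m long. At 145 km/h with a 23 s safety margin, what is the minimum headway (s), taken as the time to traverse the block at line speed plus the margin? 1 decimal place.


V = 145 / 3.6 = 40.2778 m/s
Block traversal time = 1109 / 40.2778 = 27.5338 s
Headway = 27.5338 + 23
Headway = 50.5 s

50.5


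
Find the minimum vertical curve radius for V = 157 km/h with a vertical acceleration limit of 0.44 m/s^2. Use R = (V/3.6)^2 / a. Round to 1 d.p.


Convert speed: V = 157 / 3.6 = 43.6111 m/s
V^2 = 1901.929 m^2/s^2
R_v = 1901.929 / 0.44
R_v = 4322.6 m

4322.6


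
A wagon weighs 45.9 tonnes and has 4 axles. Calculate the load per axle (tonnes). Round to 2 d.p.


Load per axle = total weight / number of axles
Load = 45.9 / 4
Load = 11.48 tonnes

11.48


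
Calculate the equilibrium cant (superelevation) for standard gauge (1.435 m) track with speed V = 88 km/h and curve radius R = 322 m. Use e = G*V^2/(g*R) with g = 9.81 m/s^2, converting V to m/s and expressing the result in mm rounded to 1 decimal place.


Convert speed: V = 88 / 3.6 = 24.4444 m/s
Apply formula: e = 1.435 * 24.4444^2 / (9.81 * 322)
e = 1.435 * 597.5309 / 3158.82
e = 0.271448 m = 271.4 mm

271.4


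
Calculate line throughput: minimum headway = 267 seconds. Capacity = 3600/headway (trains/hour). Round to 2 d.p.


Capacity = 3600 / headway
Capacity = 3600 / 267
Capacity = 13.48 trains/hour

13.48


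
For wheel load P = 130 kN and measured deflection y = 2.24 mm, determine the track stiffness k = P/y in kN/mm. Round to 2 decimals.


Track stiffness k = P / y
k = 130 / 2.24
k = 58.04 kN/mm

58.04


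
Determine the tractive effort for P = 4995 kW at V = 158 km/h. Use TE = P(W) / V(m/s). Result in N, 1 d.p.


Convert: P = 4995 kW = 4995000 W
V = 158 / 3.6 = 43.8889 m/s
TE = 4995000 / 43.8889
TE = 113810.1 N

113810.1


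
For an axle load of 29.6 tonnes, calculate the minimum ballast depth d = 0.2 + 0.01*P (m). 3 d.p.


d = 0.2 + 0.01 * 29.6
d = 0.2 + 0.296
d = 0.496 m

0.496


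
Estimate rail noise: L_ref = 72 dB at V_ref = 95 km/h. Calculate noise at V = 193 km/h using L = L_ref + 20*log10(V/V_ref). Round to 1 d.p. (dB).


V/V_ref = 193 / 95 = 2.031579
log10(2.031579) = 0.307834
20 * 0.307834 = 6.1567
L = 72 + 6.1567 = 78.2 dB

78.2


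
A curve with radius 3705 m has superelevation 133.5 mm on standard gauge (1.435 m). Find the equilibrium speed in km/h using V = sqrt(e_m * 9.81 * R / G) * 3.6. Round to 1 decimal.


Convert cant: e = 133.5 mm = 0.1335 m
V_ms = sqrt(0.1335 * 9.81 * 3705 / 1.435)
V_ms = sqrt(3381.322422) = 58.1491 m/s
V = 58.1491 * 3.6 = 209.3 km/h

209.3


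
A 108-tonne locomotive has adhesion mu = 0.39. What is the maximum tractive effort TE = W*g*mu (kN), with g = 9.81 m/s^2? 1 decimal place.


TE_max = W * g * mu
TE_max = 108 * 9.81 * 0.39
TE_max = 1059.48 * 0.39
TE_max = 413.2 kN

413.2


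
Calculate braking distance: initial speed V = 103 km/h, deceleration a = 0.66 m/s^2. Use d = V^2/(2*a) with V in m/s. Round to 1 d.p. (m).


Convert speed: V = 103 / 3.6 = 28.6111 m/s
V^2 = 818.5957
d = 818.5957 / (2 * 0.66)
d = 818.5957 / 1.32
d = 620.1 m

620.1


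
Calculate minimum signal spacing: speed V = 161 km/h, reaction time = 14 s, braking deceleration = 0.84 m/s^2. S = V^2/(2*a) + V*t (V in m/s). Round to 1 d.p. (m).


V = 161 / 3.6 = 44.7222 m/s
Braking distance = 44.7222^2 / (2*0.84) = 1190.5221 m
Sighting distance = 44.7222 * 14 = 626.1111 m
S = 1190.5221 + 626.1111 = 1816.6 m

1816.6


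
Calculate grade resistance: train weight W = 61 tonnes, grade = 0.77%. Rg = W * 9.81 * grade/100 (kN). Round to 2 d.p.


Rg = W * 9.81 * grade / 100
Rg = 61 * 9.81 * 0.77 / 100
Rg = 598.41 * 0.0077
Rg = 4.61 kN

4.61


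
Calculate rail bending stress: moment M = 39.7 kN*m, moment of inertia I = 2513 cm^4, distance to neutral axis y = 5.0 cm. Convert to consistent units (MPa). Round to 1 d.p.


Convert units:
M = 39.7 kN*m = 39700000 N*mm
y = 5.0 cm = 50 mm
I = 2513 cm^4 = 25130000 mm^4
sigma = 39700000 * 50 / 25130000
sigma = 79.0 MPa

79.0


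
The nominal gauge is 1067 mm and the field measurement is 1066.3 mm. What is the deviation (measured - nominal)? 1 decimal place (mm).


Deviation = measured - nominal
Deviation = 1066.3 - 1067
Deviation = -0.7 mm

-0.7


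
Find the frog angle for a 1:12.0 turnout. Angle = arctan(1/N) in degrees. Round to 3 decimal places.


1/N = 1/12.0 = 0.083333
angle = arctan(0.083333) = 0.083141 rad
angle = 0.083141 * 180/pi = 4.764 degrees

4.764


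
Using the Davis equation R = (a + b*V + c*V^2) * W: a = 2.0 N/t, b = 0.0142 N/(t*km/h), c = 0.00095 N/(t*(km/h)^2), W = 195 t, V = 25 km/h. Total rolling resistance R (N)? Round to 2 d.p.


b*V = 0.0142 * 25 = 0.355
c*V^2 = 0.00095 * 625 = 0.59375
R_per_t = 2.0 + 0.355 + 0.59375 = 2.94875 N/t
R_total = 2.94875 * 195 = 575.01 N

575.01


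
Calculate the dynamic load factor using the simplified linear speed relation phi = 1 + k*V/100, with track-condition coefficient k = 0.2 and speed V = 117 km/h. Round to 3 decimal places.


phi = 1 + k * V / 100
phi = 1 + 0.2 * 117 / 100
phi = 1 + 0.234
phi = 1.234

1.234


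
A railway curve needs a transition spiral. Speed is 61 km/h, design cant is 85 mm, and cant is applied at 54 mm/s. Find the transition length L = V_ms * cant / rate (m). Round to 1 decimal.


Convert speed: V = 61 / 3.6 = 16.9444 m/s
L = 16.9444 * 85 / 54
L = 1440.2778 / 54
L = 26.7 m

26.7


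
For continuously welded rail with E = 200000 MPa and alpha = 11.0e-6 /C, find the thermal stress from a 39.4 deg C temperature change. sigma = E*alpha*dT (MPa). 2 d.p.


sigma = E * alpha * dT
sigma = 200000 * 11.0e-6 * 39.4
sigma = 2.2 * 39.4
sigma = 86.68 MPa

86.68


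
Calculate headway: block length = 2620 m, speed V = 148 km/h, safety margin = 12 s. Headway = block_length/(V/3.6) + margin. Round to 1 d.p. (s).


V = 148 / 3.6 = 41.1111 m/s
Block traversal time = 2620 / 41.1111 = 63.7297 s
Headway = 63.7297 + 12
Headway = 75.7 s

75.7


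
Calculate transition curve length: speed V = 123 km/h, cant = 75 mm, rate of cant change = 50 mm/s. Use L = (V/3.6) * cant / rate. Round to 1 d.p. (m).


Convert speed: V = 123 / 3.6 = 34.1667 m/s
L = 34.1667 * 75 / 50
L = 2562.5 / 50
L = 51.3 m

51.3


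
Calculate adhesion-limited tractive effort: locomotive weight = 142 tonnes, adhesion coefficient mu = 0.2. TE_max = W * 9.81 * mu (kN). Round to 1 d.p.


TE_max = W * g * mu
TE_max = 142 * 9.81 * 0.2
TE_max = 1393.02 * 0.2
TE_max = 278.6 kN

278.6


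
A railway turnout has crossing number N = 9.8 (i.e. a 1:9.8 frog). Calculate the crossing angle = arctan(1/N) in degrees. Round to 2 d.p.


1/N = 1/9.8 = 0.102041
angle = arctan(0.102041) = 0.101689 rad
angle = 0.101689 * 180/pi = 5.83 degrees

5.83


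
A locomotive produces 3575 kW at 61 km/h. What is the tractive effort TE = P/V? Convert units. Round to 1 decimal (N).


Convert: P = 3575 kW = 3575000 W
V = 61 / 3.6 = 16.9444 m/s
TE = 3575000 / 16.9444
TE = 210983.6 N

210983.6


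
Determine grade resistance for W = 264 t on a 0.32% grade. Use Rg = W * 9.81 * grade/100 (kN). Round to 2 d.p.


Rg = W * 9.81 * grade / 100
Rg = 264 * 9.81 * 0.32 / 100
Rg = 2589.84 * 0.0032
Rg = 8.29 kN

8.29


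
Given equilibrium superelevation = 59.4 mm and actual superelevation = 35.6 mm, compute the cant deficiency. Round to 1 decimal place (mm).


Cant deficiency = equilibrium cant - actual cant
CD = 59.4 - 35.6
CD = 23.8 mm

23.8


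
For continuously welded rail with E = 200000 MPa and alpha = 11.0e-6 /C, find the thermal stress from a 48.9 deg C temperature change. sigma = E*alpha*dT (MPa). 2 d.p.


sigma = E * alpha * dT
sigma = 200000 * 11.0e-6 * 48.9
sigma = 2.2 * 48.9
sigma = 107.58 MPa

107.58


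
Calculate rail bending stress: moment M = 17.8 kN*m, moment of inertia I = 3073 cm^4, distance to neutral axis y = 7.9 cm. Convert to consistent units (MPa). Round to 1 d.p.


Convert units:
M = 17.8 kN*m = 17800000 N*mm
y = 7.9 cm = 79 mm
I = 3073 cm^4 = 30730000 mm^4
sigma = 17800000 * 79 / 30730000
sigma = 45.8 MPa

45.8


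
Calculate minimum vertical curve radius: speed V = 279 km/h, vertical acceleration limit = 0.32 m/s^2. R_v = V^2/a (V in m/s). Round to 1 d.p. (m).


Convert speed: V = 279 / 3.6 = 77.5 m/s
V^2 = 6006.25 m^2/s^2
R_v = 6006.25 / 0.32
R_v = 18769.5 m

18769.5


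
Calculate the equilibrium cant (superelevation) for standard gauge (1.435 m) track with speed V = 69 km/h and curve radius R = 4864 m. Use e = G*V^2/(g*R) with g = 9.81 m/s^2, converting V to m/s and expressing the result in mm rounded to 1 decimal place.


Convert speed: V = 69 / 3.6 = 19.1667 m/s
Apply formula: e = 1.435 * 19.1667^2 / (9.81 * 4864)
e = 1.435 * 367.3611 / 47715.84
e = 0.011048 m = 11.0 mm

11.0


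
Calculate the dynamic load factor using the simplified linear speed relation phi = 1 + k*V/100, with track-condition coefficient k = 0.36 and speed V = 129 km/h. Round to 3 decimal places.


phi = 1 + k * V / 100
phi = 1 + 0.36 * 129 / 100
phi = 1 + 0.4644
phi = 1.464

1.464


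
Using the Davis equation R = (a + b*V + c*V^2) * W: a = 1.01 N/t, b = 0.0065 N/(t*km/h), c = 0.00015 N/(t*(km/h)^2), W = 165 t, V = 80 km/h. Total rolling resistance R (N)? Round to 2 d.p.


b*V = 0.0065 * 80 = 0.52
c*V^2 = 0.00015 * 6400 = 0.96
R_per_t = 1.01 + 0.52 + 0.96 = 2.49 N/t
R_total = 2.49 * 165 = 410.85 N

410.85


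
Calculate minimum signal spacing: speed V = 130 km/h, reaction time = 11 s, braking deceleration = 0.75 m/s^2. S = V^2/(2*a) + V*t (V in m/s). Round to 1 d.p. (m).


V = 130 / 3.6 = 36.1111 m/s
Braking distance = 36.1111^2 / (2*0.75) = 869.3416 m
Sighting distance = 36.1111 * 11 = 397.2222 m
S = 869.3416 + 397.2222 = 1266.6 m

1266.6


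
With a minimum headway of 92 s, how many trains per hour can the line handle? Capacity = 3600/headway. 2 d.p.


Capacity = 3600 / headway
Capacity = 3600 / 92
Capacity = 39.13 trains/hour

39.13


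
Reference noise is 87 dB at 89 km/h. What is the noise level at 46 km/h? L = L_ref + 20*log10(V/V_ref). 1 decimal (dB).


V/V_ref = 46 / 89 = 0.516854
log10(0.516854) = -0.286632
20 * -0.286632 = -5.7326
L = 87 + -5.7326 = 81.3 dB

81.3


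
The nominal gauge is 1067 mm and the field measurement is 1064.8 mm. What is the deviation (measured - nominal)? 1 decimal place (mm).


Deviation = measured - nominal
Deviation = 1064.8 - 1067
Deviation = -2.2 mm

-2.2


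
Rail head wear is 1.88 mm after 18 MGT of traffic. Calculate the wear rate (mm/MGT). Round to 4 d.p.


Wear rate = total wear / cumulative tonnage
Rate = 1.88 / 18
Rate = 0.1044 mm/MGT

0.1044


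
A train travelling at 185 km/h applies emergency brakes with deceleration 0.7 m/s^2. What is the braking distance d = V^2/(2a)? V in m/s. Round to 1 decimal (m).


Convert speed: V = 185 / 3.6 = 51.3889 m/s
V^2 = 2640.8179
d = 2640.8179 / (2 * 0.7)
d = 2640.8179 / 1.4
d = 1886.3 m

1886.3


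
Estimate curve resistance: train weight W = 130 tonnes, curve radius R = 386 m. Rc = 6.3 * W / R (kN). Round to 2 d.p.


Rc = 6.3 * W / R
Rc = 6.3 * 130 / 386
Rc = 819.0 / 386
Rc = 2.12 kN

2.12


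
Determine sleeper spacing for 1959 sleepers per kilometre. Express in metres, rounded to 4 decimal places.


Spacing = 1000 m / number of sleepers
Spacing = 1000 / 1959
Spacing = 0.5105 m

0.5105


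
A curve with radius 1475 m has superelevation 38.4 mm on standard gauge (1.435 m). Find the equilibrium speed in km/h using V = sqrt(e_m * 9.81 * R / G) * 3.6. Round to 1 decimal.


Convert cant: e = 38.4 mm = 0.0384 m
V_ms = sqrt(0.0384 * 9.81 * 1475 / 1.435)
V_ms = sqrt(387.20446) = 19.6775 m/s
V = 19.6775 * 3.6 = 70.8 km/h

70.8


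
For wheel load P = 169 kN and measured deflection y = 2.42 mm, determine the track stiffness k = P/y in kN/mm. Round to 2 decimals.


Track stiffness k = P / y
k = 169 / 2.42
k = 69.83 kN/mm

69.83


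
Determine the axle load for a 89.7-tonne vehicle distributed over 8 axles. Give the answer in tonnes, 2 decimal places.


Load per axle = total weight / number of axles
Load = 89.7 / 8
Load = 11.21 tonnes

11.21


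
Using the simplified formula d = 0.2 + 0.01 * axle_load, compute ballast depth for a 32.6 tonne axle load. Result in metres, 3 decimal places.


d = 0.2 + 0.01 * 32.6
d = 0.2 + 0.326
d = 0.526 m

0.526


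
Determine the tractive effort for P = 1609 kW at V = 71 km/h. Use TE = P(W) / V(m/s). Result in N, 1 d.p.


Convert: P = 1609 kW = 1609000 W
V = 71 / 3.6 = 19.7222 m/s
TE = 1609000 / 19.7222
TE = 81583.1 N

81583.1


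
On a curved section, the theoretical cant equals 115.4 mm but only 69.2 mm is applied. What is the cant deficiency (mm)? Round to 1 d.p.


Cant deficiency = equilibrium cant - actual cant
CD = 115.4 - 69.2
CD = 46.2 mm

46.2


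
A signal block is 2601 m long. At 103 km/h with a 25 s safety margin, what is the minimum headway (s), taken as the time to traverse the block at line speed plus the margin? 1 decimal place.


V = 103 / 3.6 = 28.6111 m/s
Block traversal time = 2601 / 28.6111 = 90.9087 s
Headway = 90.9087 + 25
Headway = 115.9 s

115.9


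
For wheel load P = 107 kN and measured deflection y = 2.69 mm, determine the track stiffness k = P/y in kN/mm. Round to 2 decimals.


Track stiffness k = P / y
k = 107 / 2.69
k = 39.78 kN/mm

39.78


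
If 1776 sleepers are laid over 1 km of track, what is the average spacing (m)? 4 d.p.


Spacing = 1000 m / number of sleepers
Spacing = 1000 / 1776
Spacing = 0.5631 m

0.5631


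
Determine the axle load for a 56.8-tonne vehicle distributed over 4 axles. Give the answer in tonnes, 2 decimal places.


Load per axle = total weight / number of axles
Load = 56.8 / 4
Load = 14.20 tonnes

14.20


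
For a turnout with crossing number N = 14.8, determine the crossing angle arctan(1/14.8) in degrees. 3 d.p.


1/N = 1/14.8 = 0.067568
angle = arctan(0.067568) = 0.067465 rad
angle = 0.067465 * 180/pi = 3.865 degrees

3.865


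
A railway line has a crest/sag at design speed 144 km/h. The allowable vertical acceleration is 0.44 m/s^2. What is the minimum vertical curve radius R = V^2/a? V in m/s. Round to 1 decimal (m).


Convert speed: V = 144 / 3.6 = 40.0 m/s
V^2 = 1600.0 m^2/s^2
R_v = 1600.0 / 0.44
R_v = 3636.4 m

3636.4


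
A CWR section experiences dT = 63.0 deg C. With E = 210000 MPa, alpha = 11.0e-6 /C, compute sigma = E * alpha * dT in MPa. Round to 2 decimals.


sigma = E * alpha * dT
sigma = 210000 * 11.0e-6 * 63.0
sigma = 2.31 * 63.0
sigma = 145.53 MPa

145.53


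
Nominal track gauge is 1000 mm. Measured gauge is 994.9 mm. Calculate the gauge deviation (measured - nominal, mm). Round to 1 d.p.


Deviation = measured - nominal
Deviation = 994.9 - 1000
Deviation = -5.1 mm

-5.1


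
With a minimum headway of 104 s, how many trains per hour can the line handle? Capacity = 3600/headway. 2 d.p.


Capacity = 3600 / headway
Capacity = 3600 / 104
Capacity = 34.62 trains/hour

34.62


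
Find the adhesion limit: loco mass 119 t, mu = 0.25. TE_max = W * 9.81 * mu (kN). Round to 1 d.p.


TE_max = W * g * mu
TE_max = 119 * 9.81 * 0.25
TE_max = 1167.39 * 0.25
TE_max = 291.8 kN

291.8


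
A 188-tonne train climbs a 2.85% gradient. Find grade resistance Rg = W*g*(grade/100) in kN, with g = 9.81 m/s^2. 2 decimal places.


Rg = W * 9.81 * grade / 100
Rg = 188 * 9.81 * 2.85 / 100
Rg = 1844.28 * 0.0285
Rg = 52.56 kN

52.56


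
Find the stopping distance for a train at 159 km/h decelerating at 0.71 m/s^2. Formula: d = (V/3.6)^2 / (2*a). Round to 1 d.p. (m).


Convert speed: V = 159 / 3.6 = 44.1667 m/s
V^2 = 1950.6944
d = 1950.6944 / (2 * 0.71)
d = 1950.6944 / 1.42
d = 1373.7 m

1373.7


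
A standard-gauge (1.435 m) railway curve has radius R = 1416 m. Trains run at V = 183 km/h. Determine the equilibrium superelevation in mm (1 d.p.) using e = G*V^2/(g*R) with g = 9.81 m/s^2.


Convert speed: V = 183 / 3.6 = 50.8333 m/s
Apply formula: e = 1.435 * 50.8333^2 / (9.81 * 1416)
e = 1.435 * 2584.0278 / 13890.96
e = 0.266942 m = 266.9 mm

266.9


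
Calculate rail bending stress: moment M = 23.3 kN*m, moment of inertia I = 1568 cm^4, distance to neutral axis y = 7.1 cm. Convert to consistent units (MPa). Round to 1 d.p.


Convert units:
M = 23.3 kN*m = 23300000 N*mm
y = 7.1 cm = 71 mm
I = 1568 cm^4 = 15680000 mm^4
sigma = 23300000 * 71 / 15680000
sigma = 105.5 MPa

105.5


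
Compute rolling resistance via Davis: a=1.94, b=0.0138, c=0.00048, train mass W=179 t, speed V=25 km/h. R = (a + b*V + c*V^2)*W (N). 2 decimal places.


b*V = 0.0138 * 25 = 0.345
c*V^2 = 0.00048 * 625 = 0.3
R_per_t = 1.94 + 0.345 + 0.3 = 2.585 N/t
R_total = 2.585 * 179 = 462.72 N

462.72


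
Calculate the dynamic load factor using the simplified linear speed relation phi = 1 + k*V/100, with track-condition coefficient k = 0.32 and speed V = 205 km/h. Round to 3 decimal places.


phi = 1 + k * V / 100
phi = 1 + 0.32 * 205 / 100
phi = 1 + 0.656
phi = 1.656

1.656


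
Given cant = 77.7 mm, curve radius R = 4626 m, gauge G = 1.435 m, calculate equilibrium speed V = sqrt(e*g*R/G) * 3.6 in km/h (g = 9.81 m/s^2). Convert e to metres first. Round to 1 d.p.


Convert cant: e = 77.7 mm = 0.0777 m
V_ms = sqrt(0.0777 * 9.81 * 4626 / 1.435)
V_ms = sqrt(2457.218371) = 49.5703 m/s
V = 49.5703 * 3.6 = 178.5 km/h

178.5


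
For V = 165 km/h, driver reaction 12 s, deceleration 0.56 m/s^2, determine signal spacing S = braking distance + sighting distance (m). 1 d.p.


V = 165 / 3.6 = 45.8333 m/s
Braking distance = 45.8333^2 / (2*0.56) = 1875.62 m
Sighting distance = 45.8333 * 12 = 550.0 m
S = 1875.62 + 550.0 = 2425.6 m

2425.6


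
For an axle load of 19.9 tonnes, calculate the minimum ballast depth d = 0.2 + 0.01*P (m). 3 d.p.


d = 0.2 + 0.01 * 19.9
d = 0.2 + 0.199
d = 0.399 m

0.399


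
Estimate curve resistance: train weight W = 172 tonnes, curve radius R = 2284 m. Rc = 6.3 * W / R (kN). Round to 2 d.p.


Rc = 6.3 * W / R
Rc = 6.3 * 172 / 2284
Rc = 1083.6 / 2284
Rc = 0.47 kN

0.47


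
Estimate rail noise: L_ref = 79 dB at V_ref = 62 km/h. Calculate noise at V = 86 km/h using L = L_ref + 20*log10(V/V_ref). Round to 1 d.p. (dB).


V/V_ref = 86 / 62 = 1.387097
log10(1.387097) = 0.142107
20 * 0.142107 = 2.8421
L = 79 + 2.8421 = 81.8 dB

81.8


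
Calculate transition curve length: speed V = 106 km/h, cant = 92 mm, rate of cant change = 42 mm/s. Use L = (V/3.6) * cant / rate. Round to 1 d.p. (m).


Convert speed: V = 106 / 3.6 = 29.4444 m/s
L = 29.4444 * 92 / 42
L = 2708.8889 / 42
L = 64.5 m

64.5


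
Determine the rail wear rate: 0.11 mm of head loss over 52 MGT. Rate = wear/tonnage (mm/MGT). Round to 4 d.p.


Wear rate = total wear / cumulative tonnage
Rate = 0.11 / 52
Rate = 0.0021 mm/MGT

0.0021


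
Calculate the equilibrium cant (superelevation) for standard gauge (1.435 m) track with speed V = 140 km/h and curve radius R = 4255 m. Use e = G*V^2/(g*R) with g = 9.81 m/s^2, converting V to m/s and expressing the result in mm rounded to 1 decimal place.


Convert speed: V = 140 / 3.6 = 38.8889 m/s
Apply formula: e = 1.435 * 38.8889^2 / (9.81 * 4255)
e = 1.435 * 1512.3457 / 41741.55
e = 0.051992 m = 52.0 mm

52.0


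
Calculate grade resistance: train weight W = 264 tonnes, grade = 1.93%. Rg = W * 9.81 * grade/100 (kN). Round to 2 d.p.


Rg = W * 9.81 * grade / 100
Rg = 264 * 9.81 * 1.93 / 100
Rg = 2589.84 * 0.0193
Rg = 49.98 kN

49.98


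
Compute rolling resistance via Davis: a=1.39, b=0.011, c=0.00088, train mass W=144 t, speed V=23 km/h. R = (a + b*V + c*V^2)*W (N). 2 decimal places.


b*V = 0.011 * 23 = 0.253
c*V^2 = 0.00088 * 529 = 0.46552
R_per_t = 1.39 + 0.253 + 0.46552 = 2.10852 N/t
R_total = 2.10852 * 144 = 303.63 N

303.63


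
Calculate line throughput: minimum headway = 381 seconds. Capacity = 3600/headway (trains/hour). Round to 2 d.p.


Capacity = 3600 / headway
Capacity = 3600 / 381
Capacity = 9.45 trains/hour

9.45


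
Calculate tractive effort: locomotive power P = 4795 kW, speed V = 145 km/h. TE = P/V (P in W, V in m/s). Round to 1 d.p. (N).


Convert: P = 4795 kW = 4795000 W
V = 145 / 3.6 = 40.2778 m/s
TE = 4795000 / 40.2778
TE = 119048.3 N

119048.3


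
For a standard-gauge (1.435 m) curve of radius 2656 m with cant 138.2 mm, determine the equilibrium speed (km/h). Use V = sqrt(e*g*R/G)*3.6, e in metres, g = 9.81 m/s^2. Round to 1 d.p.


Convert cant: e = 138.2 mm = 0.1382 m
V_ms = sqrt(0.1382 * 9.81 * 2656 / 1.435)
V_ms = sqrt(2509.30366) = 50.093 m/s
V = 50.093 * 3.6 = 180.3 km/h

180.3


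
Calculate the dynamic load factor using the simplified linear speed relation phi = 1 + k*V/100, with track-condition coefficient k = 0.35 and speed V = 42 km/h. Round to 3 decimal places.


phi = 1 + k * V / 100
phi = 1 + 0.35 * 42 / 100
phi = 1 + 0.147
phi = 1.147

1.147


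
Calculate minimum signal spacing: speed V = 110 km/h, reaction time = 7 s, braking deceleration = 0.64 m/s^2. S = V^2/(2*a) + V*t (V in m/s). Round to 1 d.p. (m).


V = 110 / 3.6 = 30.5556 m/s
Braking distance = 30.5556^2 / (2*0.64) = 729.4078 m
Sighting distance = 30.5556 * 7 = 213.8889 m
S = 729.4078 + 213.8889 = 943.3 m

943.3


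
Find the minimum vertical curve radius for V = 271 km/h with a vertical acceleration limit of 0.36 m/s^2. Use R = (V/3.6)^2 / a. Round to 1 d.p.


Convert speed: V = 271 / 3.6 = 75.2778 m/s
V^2 = 5666.7438 m^2/s^2
R_v = 5666.7438 / 0.36
R_v = 15741.0 m

15741.0


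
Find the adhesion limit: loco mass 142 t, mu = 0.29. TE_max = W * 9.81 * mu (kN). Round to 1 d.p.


TE_max = W * g * mu
TE_max = 142 * 9.81 * 0.29
TE_max = 1393.02 * 0.29
TE_max = 404.0 kN

404.0


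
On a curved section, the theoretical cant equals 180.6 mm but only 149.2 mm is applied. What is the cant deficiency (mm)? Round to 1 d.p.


Cant deficiency = equilibrium cant - actual cant
CD = 180.6 - 149.2
CD = 31.4 mm

31.4


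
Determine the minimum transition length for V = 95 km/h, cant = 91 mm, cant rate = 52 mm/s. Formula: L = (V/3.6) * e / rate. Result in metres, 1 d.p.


Convert speed: V = 95 / 3.6 = 26.3889 m/s
L = 26.3889 * 91 / 52
L = 2401.3889 / 52
L = 46.2 m

46.2


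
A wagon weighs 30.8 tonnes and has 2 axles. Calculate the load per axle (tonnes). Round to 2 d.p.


Load per axle = total weight / number of axles
Load = 30.8 / 2
Load = 15.40 tonnes

15.40


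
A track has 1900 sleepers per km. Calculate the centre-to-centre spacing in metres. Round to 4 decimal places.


Spacing = 1000 m / number of sleepers
Spacing = 1000 / 1900
Spacing = 0.5263 m

0.5263


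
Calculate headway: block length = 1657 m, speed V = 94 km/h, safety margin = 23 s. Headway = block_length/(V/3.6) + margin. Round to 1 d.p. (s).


V = 94 / 3.6 = 26.1111 m/s
Block traversal time = 1657 / 26.1111 = 63.4596 s
Headway = 63.4596 + 23
Headway = 86.5 s

86.5


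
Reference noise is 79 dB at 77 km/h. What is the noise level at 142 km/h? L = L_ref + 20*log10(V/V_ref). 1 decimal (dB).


V/V_ref = 142 / 77 = 1.844156
log10(1.844156) = 0.265798
20 * 0.265798 = 5.316
L = 79 + 5.316 = 84.3 dB

84.3


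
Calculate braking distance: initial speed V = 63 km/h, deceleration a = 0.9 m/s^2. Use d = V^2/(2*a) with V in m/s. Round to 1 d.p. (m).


Convert speed: V = 63 / 3.6 = 17.5 m/s
V^2 = 306.25
d = 306.25 / (2 * 0.9)
d = 306.25 / 1.8
d = 170.1 m

170.1


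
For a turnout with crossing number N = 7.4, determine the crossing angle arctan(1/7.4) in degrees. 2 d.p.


1/N = 1/7.4 = 0.135135
angle = arctan(0.135135) = 0.134321 rad
angle = 0.134321 * 180/pi = 7.70 degrees

7.70


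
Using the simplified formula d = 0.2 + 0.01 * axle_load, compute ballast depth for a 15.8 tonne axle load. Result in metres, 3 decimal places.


d = 0.2 + 0.01 * 15.8
d = 0.2 + 0.158
d = 0.358 m

0.358


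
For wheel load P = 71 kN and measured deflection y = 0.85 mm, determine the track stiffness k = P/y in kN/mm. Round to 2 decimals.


Track stiffness k = P / y
k = 71 / 0.85
k = 83.53 kN/mm

83.53


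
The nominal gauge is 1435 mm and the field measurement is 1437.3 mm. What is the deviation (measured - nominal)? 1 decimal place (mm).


Deviation = measured - nominal
Deviation = 1437.3 - 1435
Deviation = 2.3 mm

2.3


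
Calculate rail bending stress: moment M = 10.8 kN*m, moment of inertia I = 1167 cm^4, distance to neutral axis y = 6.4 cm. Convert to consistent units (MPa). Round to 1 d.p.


Convert units:
M = 10.8 kN*m = 10800000 N*mm
y = 6.4 cm = 64 mm
I = 1167 cm^4 = 11670000 mm^4
sigma = 10800000 * 64 / 11670000
sigma = 59.2 MPa

59.2


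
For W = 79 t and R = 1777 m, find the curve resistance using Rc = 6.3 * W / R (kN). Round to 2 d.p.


Rc = 6.3 * W / R
Rc = 6.3 * 79 / 1777
Rc = 497.7 / 1777
Rc = 0.28 kN

0.28


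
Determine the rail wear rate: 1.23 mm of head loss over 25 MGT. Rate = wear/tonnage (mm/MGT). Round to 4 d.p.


Wear rate = total wear / cumulative tonnage
Rate = 1.23 / 25
Rate = 0.0492 mm/MGT

0.0492


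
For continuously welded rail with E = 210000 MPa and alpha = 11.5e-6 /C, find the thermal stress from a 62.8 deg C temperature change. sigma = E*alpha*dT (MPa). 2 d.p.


sigma = E * alpha * dT
sigma = 210000 * 11.5e-6 * 62.8
sigma = 2.415 * 62.8
sigma = 151.66 MPa

151.66


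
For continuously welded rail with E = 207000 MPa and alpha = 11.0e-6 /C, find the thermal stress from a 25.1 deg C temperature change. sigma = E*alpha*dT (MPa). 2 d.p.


sigma = E * alpha * dT
sigma = 207000 * 11.0e-6 * 25.1
sigma = 2.277 * 25.1
sigma = 57.15 MPa

57.15


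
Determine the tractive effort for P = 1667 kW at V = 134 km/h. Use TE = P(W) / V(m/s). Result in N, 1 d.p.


Convert: P = 1667 kW = 1667000 W
V = 134 / 3.6 = 37.2222 m/s
TE = 1667000 / 37.2222
TE = 44785.1 N

44785.1


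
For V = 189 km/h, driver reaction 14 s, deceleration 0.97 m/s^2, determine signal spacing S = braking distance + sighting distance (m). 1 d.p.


V = 189 / 3.6 = 52.5 m/s
Braking distance = 52.5^2 / (2*0.97) = 1420.7474 m
Sighting distance = 52.5 * 14 = 735.0 m
S = 1420.7474 + 735.0 = 2155.7 m

2155.7


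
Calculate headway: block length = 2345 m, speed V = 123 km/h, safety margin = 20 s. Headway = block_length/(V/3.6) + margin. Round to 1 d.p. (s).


V = 123 / 3.6 = 34.1667 m/s
Block traversal time = 2345 / 34.1667 = 68.6341 s
Headway = 68.6341 + 20
Headway = 88.6 s

88.6


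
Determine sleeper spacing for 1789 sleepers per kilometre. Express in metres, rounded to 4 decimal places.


Spacing = 1000 m / number of sleepers
Spacing = 1000 / 1789
Spacing = 0.5590 m

0.5590


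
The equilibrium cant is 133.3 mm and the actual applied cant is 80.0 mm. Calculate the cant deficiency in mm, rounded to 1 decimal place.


Cant deficiency = equilibrium cant - actual cant
CD = 133.3 - 80.0
CD = 53.3 mm

53.3


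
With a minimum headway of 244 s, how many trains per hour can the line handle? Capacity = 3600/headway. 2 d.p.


Capacity = 3600 / headway
Capacity = 3600 / 244
Capacity = 14.75 trains/hour

14.75


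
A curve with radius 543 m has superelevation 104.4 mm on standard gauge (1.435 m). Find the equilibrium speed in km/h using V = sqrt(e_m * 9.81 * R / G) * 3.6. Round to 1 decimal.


Convert cant: e = 104.4 mm = 0.1044 m
V_ms = sqrt(0.1044 * 9.81 * 543 / 1.435)
V_ms = sqrt(387.540803) = 19.6861 m/s
V = 19.6861 * 3.6 = 70.9 km/h

70.9


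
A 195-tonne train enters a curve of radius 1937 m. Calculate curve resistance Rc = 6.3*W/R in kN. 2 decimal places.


Rc = 6.3 * W / R
Rc = 6.3 * 195 / 1937
Rc = 1228.5 / 1937
Rc = 0.63 kN

0.63


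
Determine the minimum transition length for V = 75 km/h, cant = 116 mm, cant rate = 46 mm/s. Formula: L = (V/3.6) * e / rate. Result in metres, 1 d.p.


Convert speed: V = 75 / 3.6 = 20.8333 m/s
L = 20.8333 * 116 / 46
L = 2416.6667 / 46
L = 52.5 m

52.5


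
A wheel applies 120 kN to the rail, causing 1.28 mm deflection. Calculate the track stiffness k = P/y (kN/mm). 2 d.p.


Track stiffness k = P / y
k = 120 / 1.28
k = 93.75 kN/mm

93.75


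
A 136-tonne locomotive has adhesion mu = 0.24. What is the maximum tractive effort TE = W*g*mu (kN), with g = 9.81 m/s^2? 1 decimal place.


TE_max = W * g * mu
TE_max = 136 * 9.81 * 0.24
TE_max = 1334.16 * 0.24
TE_max = 320.2 kN

320.2


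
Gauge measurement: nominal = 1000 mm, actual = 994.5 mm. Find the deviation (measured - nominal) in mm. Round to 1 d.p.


Deviation = measured - nominal
Deviation = 994.5 - 1000
Deviation = -5.5 mm

-5.5


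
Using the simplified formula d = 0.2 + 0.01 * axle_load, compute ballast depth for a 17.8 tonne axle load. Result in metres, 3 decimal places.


d = 0.2 + 0.01 * 17.8
d = 0.2 + 0.178
d = 0.378 m

0.378


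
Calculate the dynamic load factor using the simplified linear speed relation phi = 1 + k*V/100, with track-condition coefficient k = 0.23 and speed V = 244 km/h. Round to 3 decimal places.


phi = 1 + k * V / 100
phi = 1 + 0.23 * 244 / 100
phi = 1 + 0.5612
phi = 1.561

1.561


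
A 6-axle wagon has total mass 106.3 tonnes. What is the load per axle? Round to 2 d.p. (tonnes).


Load per axle = total weight / number of axles
Load = 106.3 / 6
Load = 17.72 tonnes

17.72


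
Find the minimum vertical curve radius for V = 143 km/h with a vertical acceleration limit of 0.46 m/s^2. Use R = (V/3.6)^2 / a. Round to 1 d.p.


Convert speed: V = 143 / 3.6 = 39.7222 m/s
V^2 = 1577.8549 m^2/s^2
R_v = 1577.8549 / 0.46
R_v = 3430.1 m

3430.1


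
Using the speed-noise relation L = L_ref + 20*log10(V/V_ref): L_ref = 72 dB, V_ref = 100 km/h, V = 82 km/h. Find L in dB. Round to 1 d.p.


V/V_ref = 82 / 100 = 0.82
log10(0.82) = -0.086186
20 * -0.086186 = -1.7237
L = 72 + -1.7237 = 70.3 dB

70.3


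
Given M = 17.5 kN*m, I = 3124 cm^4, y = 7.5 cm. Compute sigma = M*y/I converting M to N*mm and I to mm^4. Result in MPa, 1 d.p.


Convert units:
M = 17.5 kN*m = 17500000 N*mm
y = 7.5 cm = 75 mm
I = 3124 cm^4 = 31240000 mm^4
sigma = 17500000 * 75 / 31240000
sigma = 42.0 MPa

42.0


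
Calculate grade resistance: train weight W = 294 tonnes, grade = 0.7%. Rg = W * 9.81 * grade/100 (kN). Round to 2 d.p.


Rg = W * 9.81 * grade / 100
Rg = 294 * 9.81 * 0.7 / 100
Rg = 2884.14 * 0.007
Rg = 20.19 kN

20.19


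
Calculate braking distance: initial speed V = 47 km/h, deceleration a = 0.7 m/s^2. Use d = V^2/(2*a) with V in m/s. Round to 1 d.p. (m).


Convert speed: V = 47 / 3.6 = 13.0556 m/s
V^2 = 170.4475
d = 170.4475 / (2 * 0.7)
d = 170.4475 / 1.4
d = 121.7 m

121.7


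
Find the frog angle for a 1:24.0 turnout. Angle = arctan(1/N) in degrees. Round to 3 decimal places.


1/N = 1/24.0 = 0.041667
angle = arctan(0.041667) = 0.041643 rad
angle = 0.041643 * 180/pi = 2.386 degrees

2.386


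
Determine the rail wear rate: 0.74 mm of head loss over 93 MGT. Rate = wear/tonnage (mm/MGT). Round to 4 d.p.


Wear rate = total wear / cumulative tonnage
Rate = 0.74 / 93
Rate = 0.0080 mm/MGT

0.0080


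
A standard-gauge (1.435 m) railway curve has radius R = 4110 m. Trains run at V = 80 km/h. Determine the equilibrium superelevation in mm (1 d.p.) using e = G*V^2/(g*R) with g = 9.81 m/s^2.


Convert speed: V = 80 / 3.6 = 22.2222 m/s
Apply formula: e = 1.435 * 22.2222^2 / (9.81 * 4110)
e = 1.435 * 493.8272 / 40319.1
e = 0.017576 m = 17.6 mm

17.6


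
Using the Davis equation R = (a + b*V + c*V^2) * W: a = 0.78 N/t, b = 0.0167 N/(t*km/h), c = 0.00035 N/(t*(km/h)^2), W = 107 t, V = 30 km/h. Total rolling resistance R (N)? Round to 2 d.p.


b*V = 0.0167 * 30 = 0.501
c*V^2 = 0.00035 * 900 = 0.315
R_per_t = 0.78 + 0.501 + 0.315 = 1.596 N/t
R_total = 1.596 * 107 = 170.77 N

170.77


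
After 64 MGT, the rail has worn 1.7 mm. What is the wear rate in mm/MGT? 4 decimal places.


Wear rate = total wear / cumulative tonnage
Rate = 1.7 / 64
Rate = 0.0266 mm/MGT

0.0266


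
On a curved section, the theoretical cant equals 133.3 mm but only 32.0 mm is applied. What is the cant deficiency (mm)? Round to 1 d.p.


Cant deficiency = equilibrium cant - actual cant
CD = 133.3 - 32.0
CD = 101.3 mm

101.3


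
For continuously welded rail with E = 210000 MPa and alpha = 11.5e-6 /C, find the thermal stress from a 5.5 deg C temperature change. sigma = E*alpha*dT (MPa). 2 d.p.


sigma = E * alpha * dT
sigma = 210000 * 11.5e-6 * 5.5
sigma = 2.415 * 5.5
sigma = 13.28 MPa

13.28


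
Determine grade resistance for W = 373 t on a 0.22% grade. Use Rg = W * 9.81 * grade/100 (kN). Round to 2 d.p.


Rg = W * 9.81 * grade / 100
Rg = 373 * 9.81 * 0.22 / 100
Rg = 3659.13 * 0.0022
Rg = 8.05 kN

8.05


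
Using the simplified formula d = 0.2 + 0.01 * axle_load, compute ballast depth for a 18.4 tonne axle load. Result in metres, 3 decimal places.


d = 0.2 + 0.01 * 18.4
d = 0.2 + 0.184
d = 0.384 m

0.384


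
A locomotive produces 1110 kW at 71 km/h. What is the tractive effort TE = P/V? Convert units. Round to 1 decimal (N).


Convert: P = 1110 kW = 1110000 W
V = 71 / 3.6 = 19.7222 m/s
TE = 1110000 / 19.7222
TE = 56281.7 N

56281.7


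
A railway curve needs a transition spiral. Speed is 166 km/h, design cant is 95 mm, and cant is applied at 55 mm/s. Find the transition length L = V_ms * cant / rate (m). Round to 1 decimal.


Convert speed: V = 166 / 3.6 = 46.1111 m/s
L = 46.1111 * 95 / 55
L = 4380.5556 / 55
L = 79.6 m

79.6


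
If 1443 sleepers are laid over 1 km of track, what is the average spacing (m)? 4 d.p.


Spacing = 1000 m / number of sleepers
Spacing = 1000 / 1443
Spacing = 0.6930 m

0.6930
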